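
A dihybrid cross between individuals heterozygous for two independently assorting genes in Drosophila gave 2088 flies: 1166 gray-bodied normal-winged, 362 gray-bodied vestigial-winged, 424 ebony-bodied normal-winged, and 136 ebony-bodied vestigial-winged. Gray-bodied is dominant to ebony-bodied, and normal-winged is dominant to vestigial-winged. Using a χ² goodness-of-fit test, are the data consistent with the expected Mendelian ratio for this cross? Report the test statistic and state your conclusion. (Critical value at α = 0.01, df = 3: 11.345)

A dihybrid F₂ with independent assortment and complete dominance at both loci gives a 9:3:3:1 phenotypic ratio.
Under the 9:3:3:1 hypothesis (Σ ratio = 16, N = 2088):
  gray-bodied normal-winged: 2088 × 9/16 = 1174.5
  gray-bodied vestigial-winged: 2088 × 3/16 = 391.5
  ebony-bodied normal-winged: 2088 × 3/16 = 391.5
  ebony-bodied vestigial-winged: 2088 × 1/16 = 130.5
χ² = Σ (O − E)² / E
  gray-bodied normal-winged: (1166 − 1174.5)² / 1174.5 = 0.0615
  gray-bodied vestigial-winged: (362 − 391.5)² / 391.5 = 2.2229
  ebony-bodied normal-winged: (424 − 391.5)² / 391.5 = 2.6980
  ebony-bodied vestigial-winged: (136 − 130.5)² / 130.5 = 0.2318
χ² = 0.0615 + 2.2229 + 2.6980 + 0.2318 = 5.2142 ≈ 5.214
Degrees of freedom = 4 − 1 = 3; critical value at α = 0.01 is 11.345.
Since 5.214 < 11.345, we fail to reject the null hypothesis — the data are consistent with the 9:3:3:1 ratio.

5.214; consistent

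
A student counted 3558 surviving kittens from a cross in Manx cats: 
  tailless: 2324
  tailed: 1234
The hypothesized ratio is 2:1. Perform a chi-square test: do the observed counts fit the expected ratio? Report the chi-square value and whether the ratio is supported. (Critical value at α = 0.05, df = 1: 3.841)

2.914; consistent

Under the 2:1 hypothesis (Σ ratio = 3, N = 3558):
  tailless: 3558 × 2/3 = 2372
  tailed: 3558 × 1/3 = 1186
χ² = Σ (O − E)² / E
  tailless: (2324 − 2372)² / 2372 = 0.9713
  tailed: (1234 − 1186)² / 1186 = 1.9427
χ² = 0.9713 + 1.9427 = 2.914
Degrees of freedom = 2 − 1 = 1; critical value at α = 0.05 is 3.841.
Since 2.914 < 3.841, we fail to reject the null hypothesis — the data are consistent with the 2:1 ratio.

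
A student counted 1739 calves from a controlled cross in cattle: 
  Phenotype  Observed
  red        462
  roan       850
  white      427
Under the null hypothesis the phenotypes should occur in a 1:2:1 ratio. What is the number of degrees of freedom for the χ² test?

2

A goodness-of-fit test with 3 phenotype classes has df = 3 − 1 = 2.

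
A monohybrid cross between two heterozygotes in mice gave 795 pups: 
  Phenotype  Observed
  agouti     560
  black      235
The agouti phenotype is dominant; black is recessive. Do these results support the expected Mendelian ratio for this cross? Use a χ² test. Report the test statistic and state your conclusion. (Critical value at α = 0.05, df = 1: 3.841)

For a monohybrid cross between heterozygotes with complete dominance, the expected phenotypic ratio is 3:1.
Total ratio parts = 4. Expected numbers out of 795:
  agouti: 795 × 3/4 = 596.25
  black: 795 × 1/4 = 198.75
χ² = Σ (O − E)² / E
  agouti: (560 − 596.25)² / 596.25 = 2.2039
  black: (235 − 198.75)² / 198.75 = 6.6116
χ² = 2.2039 + 6.6116 = 8.8155 ≈ 8.816
Degrees of freedom = 2 − 1 = 1; critical value at α = 0.05 is 3.841.
Since 8.816 > 3.841, we reject the null hypothesis — the data do not fit the 3:1 ratio.

8.816; not consistent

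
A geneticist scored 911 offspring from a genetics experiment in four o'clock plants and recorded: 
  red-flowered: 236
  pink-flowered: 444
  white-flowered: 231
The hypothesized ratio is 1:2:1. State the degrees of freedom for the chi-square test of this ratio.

A goodness-of-fit test with 3 phenotype classes has df = 3 − 1 = 2.

2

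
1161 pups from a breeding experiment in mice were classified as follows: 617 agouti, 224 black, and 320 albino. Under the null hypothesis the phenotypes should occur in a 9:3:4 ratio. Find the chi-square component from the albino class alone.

Expected counts for N = 1161 under a 9:3:4 ratio (total parts = 16):
  agouti: 1161 × 9/16 = 653.0625
  black: 1161 × 3/16 = 217.6875
  albino: 1161 × 4/16 = 290.25
Contribution of albino: (320 − 290.25)² / 290.25 = 3.0493

3.049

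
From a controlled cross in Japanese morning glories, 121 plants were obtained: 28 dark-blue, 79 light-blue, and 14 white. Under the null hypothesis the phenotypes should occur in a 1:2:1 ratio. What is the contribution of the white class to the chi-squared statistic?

8.729

The 1:2:1 ratio has 4 parts, so with N = 121 the expected counts are:
  dark-blue: 121 × 1/4 = 30.25
  light-blue: 121 × 2/4 = 60.5
  white: 121 × 1/4 = 30.25
Contribution of white: (14 − 30.25)² / 30.25 = 8.7293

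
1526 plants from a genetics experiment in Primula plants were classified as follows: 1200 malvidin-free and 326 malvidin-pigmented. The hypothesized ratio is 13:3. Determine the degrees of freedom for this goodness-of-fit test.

A goodness-of-fit test with 2 phenotype classes has df = 2 − 1 = 1.

1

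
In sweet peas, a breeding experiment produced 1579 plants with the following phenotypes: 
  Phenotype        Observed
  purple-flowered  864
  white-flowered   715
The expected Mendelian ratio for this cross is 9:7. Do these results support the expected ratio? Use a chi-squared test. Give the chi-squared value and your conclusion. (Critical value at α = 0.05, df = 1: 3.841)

1.506; consistent

Expected counts for N = 1579 under a 9:7 ratio (total parts = 16):
  purple-flowered: 1579 × 9/16 = 888.1875
  white-flowered: 1579 × 7/16 = 690.8125
χ² = Σ (O − E)² / E
  purple-flowered: (864 − 888.1875)² / 888.1875 = 0.6587
  white-flowered: (715 − 690.8125)² / 690.8125 = 0.8469
χ² = 0.6587 + 0.8469 = 1.5056 ≈ 1.506
Degrees of freedom = 2 − 1 = 1; critical value at α = 0.05 is 3.841.
Since 1.506 < 3.841, we fail to reject the null hypothesis — the data are consistent with the 9:7 ratio.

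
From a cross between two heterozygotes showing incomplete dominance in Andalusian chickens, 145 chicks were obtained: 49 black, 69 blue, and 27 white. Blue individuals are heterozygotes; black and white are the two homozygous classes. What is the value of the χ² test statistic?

7.014

With incomplete dominance, a heterozygote × heterozygote cross gives a 1:2:1 phenotypic ratio.
Total ratio parts = 4. Expected numbers out of 145:
  black: 145 × 1/4 = 36.25
  blue: 145 × 2/4 = 72.5
  white: 145 × 1/4 = 36.25
χ² = Σ (O − E)² / E
  black: (49 − 36.25)² / 36.25 = 4.4845
  blue: (69 − 72.5)² / 72.5 = 0.1690
  white: (27 − 36.25)² / 36.25 = 2.3603
χ² = 4.4845 + 0.1690 + 2.3603 = 7.0138 ≈ 7.014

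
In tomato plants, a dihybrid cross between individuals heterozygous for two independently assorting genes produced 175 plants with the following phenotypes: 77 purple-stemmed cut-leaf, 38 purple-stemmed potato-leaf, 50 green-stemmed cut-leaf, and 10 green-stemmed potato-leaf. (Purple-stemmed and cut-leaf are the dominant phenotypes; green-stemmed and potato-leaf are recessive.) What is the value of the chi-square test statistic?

A dihybrid F₂ with independent assortment and complete dominance at both loci gives a 9:3:3:1 phenotypic ratio.
Total ratio parts = 16. Expected numbers out of 175:
  purple-stemmed cut-leaf: 175 × 9/16 = 98.4375
  purple-stemmed potato-leaf: 175 × 3/16 = 32.8125
  green-stemmed cut-leaf: 175 × 3/16 = 32.8125
  green-stemmed potato-leaf: 175 × 1/16 = 10.9375
χ² = Σ (O − E)² / E
  purple-stemmed cut-leaf: (77 − 98.4375)² / 98.4375 = 4.6686
  purple-stemmed potato-leaf: (38 − 32.8125)² / 32.8125 = 0.8201
  green-stemmed cut-leaf: (50 − 32.8125)² / 32.8125 = 9.0030
  green-stemmed potato-leaf: (10 − 10.9375)² / 10.9375 = 0.0804
χ² = 4.6686 + 0.8201 + 9.0030 + 0.0804 = 14.5721 ≈ 14.572

14.572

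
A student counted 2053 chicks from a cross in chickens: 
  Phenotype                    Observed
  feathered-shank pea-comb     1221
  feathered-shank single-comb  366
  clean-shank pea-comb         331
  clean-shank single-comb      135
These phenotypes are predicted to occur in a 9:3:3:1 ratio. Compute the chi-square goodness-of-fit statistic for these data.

Under the 9:3:3:1 hypothesis (Σ ratio = 16, N = 2053):
  feathered-shank pea-comb: 2053 × 9/16 = 1154.8125
  feathered-shank single-comb: 2053 × 3/16 = 384.9375
  clean-shank pea-comb: 2053 × 3/16 = 384.9375
  clean-shank single-comb: 2053 × 1/16 = 128.3125
χ² = Σ (O − E)² / E
  feathered-shank pea-comb: (1221 − 1154.8125)² / 1154.8125 = 3.7935
  feathered-shank single-comb: (366 − 384.9375)² / 384.9375 = 0.9317
  clean-shank pea-comb: (331 − 384.9375)² / 384.9375 = 7.5577
  clean-shank single-comb: (135 − 128.3125)² / 128.3125 = 0.3485
χ² = 3.7935 + 0.9317 + 7.5577 + 0.3485 = 12.6314 ≈ 12.631

12.631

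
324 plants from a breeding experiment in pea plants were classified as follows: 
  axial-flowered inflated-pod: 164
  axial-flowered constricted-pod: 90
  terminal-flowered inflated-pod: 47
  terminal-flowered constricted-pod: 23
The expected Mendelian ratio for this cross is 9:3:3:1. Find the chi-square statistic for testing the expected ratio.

Under the 9:3:3:1 hypothesis (Σ ratio = 16, N = 324):
  axial-flowered inflated-pod: 324 × 9/16 = 182.25
  axial-flowered constricted-pod: 324 × 3/16 = 60.75
  terminal-flowered inflated-pod: 324 × 3/16 = 60.75
  terminal-flowered constricted-pod: 324 × 1/16 = 20.25
χ² = Σ (O − E)² / E
  axial-flowered inflated-pod: (164 − 182.25)² / 182.25 = 1.8275
  axial-flowered constricted-pod: (90 − 60.75)² / 60.75 = 14.0833
  terminal-flowered inflated-pod: (47 − 60.75)² / 60.75 = 3.1121
  terminal-flowered constricted-pod: (23 − 20.25)² / 20.25 = 0.3735
χ² = 1.8275 + 14.0833 + 3.1121 + 0.3735 = 19.3964 ≈ 19.396

19.396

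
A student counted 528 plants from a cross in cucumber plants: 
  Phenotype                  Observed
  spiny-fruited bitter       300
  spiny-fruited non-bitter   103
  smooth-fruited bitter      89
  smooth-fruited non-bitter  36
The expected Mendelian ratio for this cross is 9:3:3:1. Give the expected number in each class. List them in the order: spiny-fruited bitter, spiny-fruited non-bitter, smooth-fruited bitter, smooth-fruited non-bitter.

The 9:3:3:1 ratio has 16 parts, so with N = 528 the expected counts are:
  spiny-fruited bitter: 528 × 9/16 = 297
  spiny-fruited non-bitter: 528 × 3/16 = 99
  smooth-fruited bitter: 528 × 3/16 = 99
  smooth-fruited non-bitter: 528 × 1/16 = 33

297, 99, 99, 33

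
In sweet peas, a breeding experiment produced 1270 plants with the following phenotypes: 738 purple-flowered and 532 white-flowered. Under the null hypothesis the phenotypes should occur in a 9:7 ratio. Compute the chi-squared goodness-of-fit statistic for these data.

1.786

Total ratio parts = 16. Expected numbers out of 1270:
  purple-flowered: 1270 × 9/16 = 714.375
  white-flowered: 1270 × 7/16 = 555.625
χ² = Σ (O − E)² / E
  purple-flowered: (738 − 714.375)² / 714.375 = 0.7813
  white-flowered: (532 − 555.625)² / 555.625 = 1.0045
χ² = 0.7813 + 1.0045 = 1.7858 ≈ 1.786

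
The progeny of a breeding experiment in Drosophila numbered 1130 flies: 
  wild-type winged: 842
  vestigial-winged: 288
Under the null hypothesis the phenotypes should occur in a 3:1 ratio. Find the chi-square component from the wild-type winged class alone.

Total ratio parts = 4. Expected numbers out of 1130:
  wild-type winged: 1130 × 3/4 = 847.5
  vestigial-winged: 1130 × 1/4 = 282.5
Contribution of wild-type winged: (842 − 847.5)² / 847.5 = 0.0357

0.036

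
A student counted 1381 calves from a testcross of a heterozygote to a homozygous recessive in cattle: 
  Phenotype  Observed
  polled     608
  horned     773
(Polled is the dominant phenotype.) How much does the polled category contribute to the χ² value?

9.857

A testcross of a heterozygote (Aa × aa) gives a 1:1 phenotypic ratio.
Total ratio parts = 2. Expected numbers out of 1381:
  polled: 1381 × 1/2 = 690.5
  horned: 1381 × 1/2 = 690.5
Contribution of polled: (608 − 690.5)² / 690.5 = 9.8570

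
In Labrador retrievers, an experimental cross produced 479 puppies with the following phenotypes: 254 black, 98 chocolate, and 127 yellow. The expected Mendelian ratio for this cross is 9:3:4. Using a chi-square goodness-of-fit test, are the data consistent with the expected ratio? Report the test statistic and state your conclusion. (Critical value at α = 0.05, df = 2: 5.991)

2.070; consistent

Under the 9:3:4 hypothesis (Σ ratio = 16, N = 479):
  black: 479 × 9/16 = 269.4375
  chocolate: 479 × 3/16 = 89.8125
  yellow: 479 × 4/16 = 119.75
χ² = Σ (O − E)² / E
  black: (254 − 269.4375)² / 269.4375 = 0.8845
  chocolate: (98 − 89.8125)² / 89.8125 = 0.7464
  yellow: (127 − 119.75)² / 119.75 = 0.4389
χ² = 0.8845 + 0.7464 + 0.4389 = 2.0698 ≈ 2.070
Degrees of freedom = 3 − 1 = 2; critical value at α = 0.05 is 5.991.
Since 2.070 < 5.991, we fail to reject the null hypothesis — the data are consistent with the 9:3:4 ratio.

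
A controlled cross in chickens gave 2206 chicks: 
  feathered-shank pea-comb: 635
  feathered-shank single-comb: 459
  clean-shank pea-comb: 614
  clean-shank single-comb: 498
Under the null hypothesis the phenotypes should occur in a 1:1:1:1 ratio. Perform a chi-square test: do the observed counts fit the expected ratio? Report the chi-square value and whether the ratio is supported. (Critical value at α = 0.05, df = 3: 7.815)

Expected counts for N = 2206 under a 1:1:1:1 ratio (total parts = 4):
  feathered-shank pea-comb: 2206 × 1/4 = 551.5
  feathered-shank single-comb: 2206 × 1/4 = 551.5
  clean-shank pea-comb: 2206 × 1/4 = 551.5
  clean-shank single-comb: 2206 × 1/4 = 551.5
χ² = Σ (O − E)² / E
  feathered-shank pea-comb: (635 − 551.5)² / 551.5 = 12.6423
  feathered-shank single-comb: (459 − 551.5)² / 551.5 = 15.5145
  clean-shank pea-comb: (614 − 551.5)² / 551.5 = 7.0830
  clean-shank single-comb: (498 − 551.5)² / 551.5 = 5.1899
χ² = 12.6423 + 15.5145 + 7.0830 + 5.1899 = 40.4297 ≈ 40.430
Degrees of freedom = 4 − 1 = 3; critical value at α = 0.05 is 7.815.
Since 40.430 > 7.815, we reject the null hypothesis — the data do not fit the 1:1:1:1 ratio.

40.430; not consistent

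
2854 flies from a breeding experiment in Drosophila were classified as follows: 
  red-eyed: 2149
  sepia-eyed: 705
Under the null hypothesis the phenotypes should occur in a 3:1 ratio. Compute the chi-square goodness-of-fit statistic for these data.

Total ratio parts = 4. Expected numbers out of 2854:
  red-eyed: 2854 × 3/4 = 2140.5
  sepia-eyed: 2854 × 1/4 = 713.5
χ² = Σ (O − E)² / E
  red-eyed: (2149 − 2140.5)² / 2140.5 = 0.0338
  sepia-eyed: (705 − 713.5)² / 713.5 = 0.1013
χ² = 0.0338 + 0.1013 = 0.1351 ≈ 0.135

0.135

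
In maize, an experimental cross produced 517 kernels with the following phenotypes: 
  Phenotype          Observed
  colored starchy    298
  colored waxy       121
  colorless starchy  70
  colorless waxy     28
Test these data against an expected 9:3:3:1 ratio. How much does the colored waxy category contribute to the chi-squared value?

The 9:3:3:1 ratio has 16 parts, so with N = 517 the expected counts are:
  colored starchy: 517 × 9/16 = 290.8125
  colored waxy: 517 × 3/16 = 96.9375
  colorless starchy: 517 × 3/16 = 96.9375
  colorless waxy: 517 × 1/16 = 32.3125
Contribution of colored waxy: (121 − 96.9375)² / 96.9375 = 5.9730

5.973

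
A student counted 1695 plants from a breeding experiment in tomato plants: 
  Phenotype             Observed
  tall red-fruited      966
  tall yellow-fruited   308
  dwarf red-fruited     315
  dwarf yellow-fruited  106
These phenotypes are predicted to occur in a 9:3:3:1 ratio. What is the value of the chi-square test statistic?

0.493

Expected counts for N = 1695 under a 9:3:3:1 ratio (total parts = 16):
  tall red-fruited: 1695 × 9/16 = 953.4375
  tall yellow-fruited: 1695 × 3/16 = 317.8125
  dwarf red-fruited: 1695 × 3/16 = 317.8125
  dwarf yellow-fruited: 1695 × 1/16 = 105.9375
χ² = Σ (O − E)² / E
  tall red-fruited: (966 − 953.4375)² / 953.4375 = 0.1655
  tall yellow-fruited: (308 − 317.8125)² / 317.8125 = 0.3030
  dwarf red-fruited: (315 − 317.8125)² / 317.8125 = 0.0249
  dwarf yellow-fruited: (106 − 105.9375)² / 105.9375 = 0.0000
χ² = 0.1655 + 0.3030 + 0.0249 + 0.0000 = 0.4934 ≈ 0.493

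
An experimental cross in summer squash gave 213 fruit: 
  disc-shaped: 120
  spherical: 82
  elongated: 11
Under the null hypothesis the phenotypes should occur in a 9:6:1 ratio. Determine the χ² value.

Under the 9:6:1 hypothesis (Σ ratio = 16, N = 213):
  disc-shaped: 213 × 9/16 = 119.8125
  spherical: 213 × 6/16 = 79.875
  elongated: 213 × 1/16 = 13.3125
χ² = Σ (O − E)² / E
  disc-shaped: (120 − 119.8125)² / 119.8125 = 0.0003
  spherical: (82 − 79.875)² / 79.875 = 0.0565
  elongated: (11 − 13.3125)² / 13.3125 = 0.4017
χ² = 0.0003 + 0.0565 + 0.4017 = 0.4585 ≈ 0.459

0.459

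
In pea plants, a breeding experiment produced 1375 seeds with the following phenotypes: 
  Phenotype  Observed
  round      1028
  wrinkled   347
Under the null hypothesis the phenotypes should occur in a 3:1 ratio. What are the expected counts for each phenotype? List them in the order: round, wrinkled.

1031.25, 343.75

The 3:1 ratio has 4 parts, so with N = 1375 the expected counts are:
  round: 1375 × 3/4 = 1031.25
  wrinkled: 1375 × 1/4 = 343.75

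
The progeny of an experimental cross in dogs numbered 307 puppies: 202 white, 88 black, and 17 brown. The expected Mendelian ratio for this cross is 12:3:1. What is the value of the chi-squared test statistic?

Under the 12:3:1 hypothesis (Σ ratio = 16, N = 307):
  white: 307 × 12/16 = 230.25
  black: 307 × 3/16 = 57.5625
  brown: 307 × 1/16 = 19.1875
χ² = Σ (O − E)² / E
  white: (202 − 230.25)² / 230.25 = 3.4661
  black: (88 − 57.5625)² / 57.5625 = 16.0945
  brown: (17 − 19.1875)² / 19.1875 = 0.2494
χ² = 3.4661 + 16.0945 + 0.2494 = 19.810

19.810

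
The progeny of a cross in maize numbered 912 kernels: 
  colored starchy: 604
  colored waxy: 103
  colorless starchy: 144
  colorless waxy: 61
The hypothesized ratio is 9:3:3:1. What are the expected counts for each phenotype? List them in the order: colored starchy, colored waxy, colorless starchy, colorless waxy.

Total ratio parts = 16. Expected numbers out of 912:
  colored starchy: 912 × 9/16 = 513
  colored waxy: 912 × 3/16 = 171
  colorless starchy: 912 × 3/16 = 171
  colorless waxy: 912 × 1/16 = 57

513, 171, 171, 57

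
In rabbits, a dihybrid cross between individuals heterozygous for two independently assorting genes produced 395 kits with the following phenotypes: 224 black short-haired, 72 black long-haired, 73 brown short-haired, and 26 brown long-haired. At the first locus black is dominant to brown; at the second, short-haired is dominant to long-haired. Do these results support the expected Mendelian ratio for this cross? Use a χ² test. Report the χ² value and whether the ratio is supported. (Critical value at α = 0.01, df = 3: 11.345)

0.157; consistent

A dihybrid F₂ with independent assortment and complete dominance at both loci gives a 9:3:3:1 phenotypic ratio.
Total ratio parts = 16. Expected numbers out of 395:
  black short-haired: 395 × 9/16 = 222.1875
  black long-haired: 395 × 3/16 = 74.0625
  brown short-haired: 395 × 3/16 = 74.0625
  brown long-haired: 395 × 1/16 = 24.6875
χ² = Σ (O − E)² / E
  black short-haired: (224 − 222.1875)² / 222.1875 = 0.0148
  black long-haired: (72 − 74.0625)² / 74.0625 = 0.0574
  brown short-haired: (73 − 74.0625)² / 74.0625 = 0.0152
  brown long-haired: (26 − 24.6875)² / 24.6875 = 0.0698
χ² = 0.0148 + 0.0574 + 0.0152 + 0.0698 = 0.1572 ≈ 0.157
Degrees of freedom = 4 − 1 = 3; critical value at α = 0.01 is 11.345.
Since 0.157 < 11.345, we fail to reject the null hypothesis — the data are consistent with the 9:3:3:1 ratio.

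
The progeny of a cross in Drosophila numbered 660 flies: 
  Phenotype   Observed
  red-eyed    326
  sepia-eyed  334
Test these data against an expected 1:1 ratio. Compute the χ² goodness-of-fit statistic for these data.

Under the 1:1 hypothesis (Σ ratio = 2, N = 660):
  red-eyed: 660 × 1/2 = 330
  sepia-eyed: 660 × 1/2 = 330
χ² = Σ (O − E)² / E
  red-eyed: (326 − 330)² / 330 = 0.0485
  sepia-eyed: (334 − 330)² / 330 = 0.0485
χ² = 0.0485 + 0.0485 = 0.097

0.097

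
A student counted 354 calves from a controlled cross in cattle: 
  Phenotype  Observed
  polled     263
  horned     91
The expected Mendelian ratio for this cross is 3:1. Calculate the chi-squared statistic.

0.094

The 3:1 ratio has 4 parts, so with N = 354 the expected counts are:
  polled: 354 × 3/4 = 265.5
  horned: 354 × 1/4 = 88.5
χ² = Σ (O − E)² / E
  polled: (263 − 265.5)² / 265.5 = 0.0235
  horned: (91 − 88.5)² / 88.5 = 0.0706
χ² = 0.0235 + 0.0706 = 0.0941 ≈ 0.094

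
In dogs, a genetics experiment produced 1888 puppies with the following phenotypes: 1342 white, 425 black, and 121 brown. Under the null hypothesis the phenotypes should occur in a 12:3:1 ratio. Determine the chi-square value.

18.184

The 12:3:1 ratio has 16 parts, so with N = 1888 the expected counts are:
  white: 1888 × 12/16 = 1416
  black: 1888 × 3/16 = 354
  brown: 1888 × 1/16 = 118
χ² = Σ (O − E)² / E
  white: (1342 − 1416)² / 1416 = 3.8672
  black: (425 − 354)² / 354 = 14.2401
  brown: (121 − 118)² / 118 = 0.0763
χ² = 3.8672 + 14.2401 + 0.0763 = 18.1836 ≈ 18.184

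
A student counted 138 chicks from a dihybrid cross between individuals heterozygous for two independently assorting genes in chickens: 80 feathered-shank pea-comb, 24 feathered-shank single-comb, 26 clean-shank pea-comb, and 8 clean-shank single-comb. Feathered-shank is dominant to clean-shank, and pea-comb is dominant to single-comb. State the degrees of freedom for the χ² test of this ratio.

3

A dihybrid F₂ with independent assortment and complete dominance at both loci gives a 9:3:3:1 phenotypic ratio.
A goodness-of-fit test with 4 phenotype classes has df = 4 − 1 = 3.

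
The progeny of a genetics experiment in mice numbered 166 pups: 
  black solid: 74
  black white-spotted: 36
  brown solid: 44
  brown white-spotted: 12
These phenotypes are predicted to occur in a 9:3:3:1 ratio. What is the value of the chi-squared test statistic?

10.364

Under the 9:3:3:1 hypothesis (Σ ratio = 16, N = 166):
  black solid: 166 × 9/16 = 93.375
  black white-spotted: 166 × 3/16 = 31.125
  brown solid: 166 × 3/16 = 31.125
  brown white-spotted: 166 × 1/16 = 10.375
χ² = Σ (O − E)² / E
  black solid: (74 − 93.375)² / 93.375 = 4.0202
  black white-spotted: (36 − 31.125)² / 31.125 = 0.7636
  brown solid: (44 − 31.125)² / 31.125 = 5.3258
  brown white-spotted: (12 − 10.375)² / 10.375 = 0.2545
χ² = 4.0202 + 0.7636 + 5.3258 + 0.2545 = 10.3641 ≈ 10.364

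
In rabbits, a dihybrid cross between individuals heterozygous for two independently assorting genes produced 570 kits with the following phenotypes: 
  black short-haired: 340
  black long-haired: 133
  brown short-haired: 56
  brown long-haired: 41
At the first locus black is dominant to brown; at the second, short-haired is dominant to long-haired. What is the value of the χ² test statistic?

A dihybrid F₂ with independent assortment and complete dominance at both loci gives a 9:3:3:1 phenotypic ratio.
The 9:3:3:1 ratio has 16 parts, so with N = 570 the expected counts are:
  black short-haired: 570 × 9/16 = 320.625
  black long-haired: 570 × 3/16 = 106.875
  brown short-haired: 570 × 3/16 = 106.875
  brown long-haired: 570 × 1/16 = 35.625
χ² = Σ (O − E)² / E
  black short-haired: (340 − 320.625)² / 320.625 = 1.1708
  black long-haired: (133 − 106.875)² / 106.875 = 6.3861
  brown short-haired: (56 − 106.875)² / 106.875 = 24.2177
  brown long-haired: (41 − 35.625)² / 35.625 = 0.8110
χ² = 1.1708 + 6.3861 + 24.2177 + 0.8110 = 32.5856 ≈ 32.586

32.586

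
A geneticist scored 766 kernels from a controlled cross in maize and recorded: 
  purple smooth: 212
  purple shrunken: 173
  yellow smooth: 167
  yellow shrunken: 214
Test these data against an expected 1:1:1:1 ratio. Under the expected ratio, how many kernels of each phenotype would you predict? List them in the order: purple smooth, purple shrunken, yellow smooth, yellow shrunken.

191.5, 191.5, 191.5, 191.5

The 1:1:1:1 ratio has 4 parts, so with N = 766 the expected counts are:
  purple smooth: 766 × 1/4 = 191.5
  purple shrunken: 766 × 1/4 = 191.5
  yellow smooth: 766 × 1/4 = 191.5
  yellow shrunken: 766 × 1/4 = 191.5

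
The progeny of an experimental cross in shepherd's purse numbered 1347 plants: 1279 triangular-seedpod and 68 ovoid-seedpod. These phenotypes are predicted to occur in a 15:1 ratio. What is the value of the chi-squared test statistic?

Expected counts for N = 1347 under a 15:1 ratio (total parts = 16):
  triangular-seedpod: 1347 × 15/16 = 1262.8125
  ovoid-seedpod: 1347 × 1/16 = 84.1875
χ² = Σ (O − E)² / E
  triangular-seedpod: (1279 − 1262.8125)² / 1262.8125 = 0.2075
  ovoid-seedpod: (68 − 84.1875)² / 84.1875 = 3.1125
χ² = 0.2075 + 3.1125 = 3.320

3.320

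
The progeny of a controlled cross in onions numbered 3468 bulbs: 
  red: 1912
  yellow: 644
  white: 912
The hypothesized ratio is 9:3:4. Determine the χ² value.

Under the 9:3:4 hypothesis (Σ ratio = 16, N = 3468):
  red: 3468 × 9/16 = 1950.75
  yellow: 3468 × 3/16 = 650.25
  white: 3468 × 4/16 = 867
χ² = Σ (O − E)² / E
  red: (1912 − 1950.75)² / 1950.75 = 0.7697
  yellow: (644 − 650.25)² / 650.25 = 0.0601
  white: (912 − 867)² / 867 = 2.3356
χ² = 0.7697 + 0.0601 + 2.3356 = 3.1654 ≈ 3.165

3.165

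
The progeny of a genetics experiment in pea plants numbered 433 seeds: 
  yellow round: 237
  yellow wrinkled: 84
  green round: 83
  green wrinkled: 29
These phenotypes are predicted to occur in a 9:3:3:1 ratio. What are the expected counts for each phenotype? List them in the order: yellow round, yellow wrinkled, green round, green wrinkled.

The 9:3:3:1 ratio has 16 parts, so with N = 433 the expected counts are:
  yellow round: 433 × 9/16 = 243.5625
  yellow wrinkled: 433 × 3/16 = 81.1875
  green round: 433 × 3/16 = 81.1875
  green wrinkled: 433 × 1/16 = 27.0625

243.5625, 81.1875, 81.1875, 27.0625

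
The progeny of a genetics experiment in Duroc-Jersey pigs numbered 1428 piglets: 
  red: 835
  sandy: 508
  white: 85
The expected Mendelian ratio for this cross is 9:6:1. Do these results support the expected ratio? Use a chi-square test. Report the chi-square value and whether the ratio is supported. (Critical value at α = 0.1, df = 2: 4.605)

2.870; consistent

Expected counts for N = 1428 under a 9:6:1 ratio (total parts = 16):
  red: 1428 × 9/16 = 803.25
  sandy: 1428 × 6/16 = 535.5
  white: 1428 × 1/16 = 89.25
χ² = Σ (O − E)² / E
  red: (835 − 803.25)² / 803.25 = 1.2550
  sandy: (508 − 535.5)² / 535.5 = 1.4122
  white: (85 − 89.25)² / 89.25 = 0.2024
χ² = 1.2550 + 1.4122 + 0.2024 = 2.8696 ≈ 2.870
Degrees of freedom = 3 − 1 = 2; critical value at α = 0.1 is 4.605.
Since 2.870 < 4.605, we fail to reject the null hypothesis — the data are consistent with the 9:6:1 ratio.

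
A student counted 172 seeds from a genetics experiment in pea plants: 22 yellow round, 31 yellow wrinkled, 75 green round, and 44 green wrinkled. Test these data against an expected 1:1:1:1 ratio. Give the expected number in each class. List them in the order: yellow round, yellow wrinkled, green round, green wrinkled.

Expected counts for N = 172 under a 1:1:1:1 ratio (total parts = 4):
  yellow round: 172 × 1/4 = 43
  yellow wrinkled: 172 × 1/4 = 43
  green round: 172 × 1/4 = 43
  green wrinkled: 172 × 1/4 = 43

43, 43, 43, 43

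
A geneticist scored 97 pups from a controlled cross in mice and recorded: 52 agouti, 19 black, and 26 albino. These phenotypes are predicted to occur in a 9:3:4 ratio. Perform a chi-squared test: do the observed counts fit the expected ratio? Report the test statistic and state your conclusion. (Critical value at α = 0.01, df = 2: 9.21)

Expected counts for N = 97 under a 9:3:4 ratio (total parts = 16):
  agouti: 97 × 9/16 = 54.5625
  black: 97 × 3/16 = 18.1875
  albino: 97 × 4/16 = 24.25
χ² = Σ (O − E)² / E
  agouti: (52 − 54.5625)² / 54.5625 = 0.1203
  black: (19 − 18.1875)² / 18.1875 = 0.0363
  albino: (26 − 24.25)² / 24.25 = 0.1263
χ² = 0.1203 + 0.0363 + 0.1263 = 0.2829 ≈ 0.283
Degrees of freedom = 3 − 1 = 2; critical value at α = 0.01 is 9.21.
Since 0.283 < 9.21, we fail to reject the null hypothesis — the data are consistent with the 9:3:4 ratio.

0.283; consistent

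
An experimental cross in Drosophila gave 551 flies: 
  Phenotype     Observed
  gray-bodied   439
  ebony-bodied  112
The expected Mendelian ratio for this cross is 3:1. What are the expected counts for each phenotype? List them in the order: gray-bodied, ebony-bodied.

The 3:1 ratio has 4 parts, so with N = 551 the expected counts are:
  gray-bodied: 551 × 3/4 = 413.25
  ebony-bodied: 551 × 1/4 = 137.75

413.25, 137.75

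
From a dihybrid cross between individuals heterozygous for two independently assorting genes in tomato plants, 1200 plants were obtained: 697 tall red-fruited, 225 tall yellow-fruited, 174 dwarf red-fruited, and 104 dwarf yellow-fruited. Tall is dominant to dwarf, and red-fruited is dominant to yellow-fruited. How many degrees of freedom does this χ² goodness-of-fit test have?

3

A dihybrid F₂ with independent assortment and complete dominance at both loci gives a 9:3:3:1 phenotypic ratio.
A goodness-of-fit test with 4 phenotype classes has df = 4 − 1 = 3.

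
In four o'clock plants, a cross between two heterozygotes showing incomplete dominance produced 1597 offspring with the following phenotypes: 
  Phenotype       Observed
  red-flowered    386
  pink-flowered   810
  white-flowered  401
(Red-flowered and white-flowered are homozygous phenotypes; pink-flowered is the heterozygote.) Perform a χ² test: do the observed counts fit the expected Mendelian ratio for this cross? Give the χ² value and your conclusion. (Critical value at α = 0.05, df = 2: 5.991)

0.613; consistent

With incomplete dominance, a heterozygote × heterozygote cross gives a 1:2:1 phenotypic ratio.
Under the 1:2:1 hypothesis (Σ ratio = 4, N = 1597):
  red-flowered: 1597 × 1/4 = 399.25
  pink-flowered: 1597 × 2/4 = 798.5
  white-flowered: 1597 × 1/4 = 399.25
χ² = Σ (O − E)² / E
  red-flowered: (386 − 399.25)² / 399.25 = 0.4397
  pink-flowered: (810 − 798.5)² / 798.5 = 0.1656
  white-flowered: (401 − 399.25)² / 399.25 = 0.0077
χ² = 0.4397 + 0.1656 + 0.0077 = 0.613
Degrees of freedom = 3 − 1 = 2; critical value at α = 0.05 is 5.991.
Since 0.613 < 5.991, we fail to reject the null hypothesis — the data are consistent with the 1:2:1 ratio.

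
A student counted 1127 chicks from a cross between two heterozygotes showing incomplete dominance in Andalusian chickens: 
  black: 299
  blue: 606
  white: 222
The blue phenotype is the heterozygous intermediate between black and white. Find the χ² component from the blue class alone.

3.205

With incomplete dominance, a heterozygote × heterozygote cross gives a 1:2:1 phenotypic ratio.
Under the 1:2:1 hypothesis (Σ ratio = 4, N = 1127):
  black: 1127 × 1/4 = 281.75
  blue: 1127 × 2/4 = 563.5
  white: 1127 × 1/4 = 281.75
Contribution of blue: (606 − 563.5)² / 563.5 = 3.2054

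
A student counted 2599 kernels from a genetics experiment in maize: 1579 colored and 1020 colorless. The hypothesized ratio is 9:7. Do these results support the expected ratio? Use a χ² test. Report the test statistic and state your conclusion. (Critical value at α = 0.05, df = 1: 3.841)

21.425; not consistent

Total ratio parts = 16. Expected numbers out of 2599:
  colored: 2599 × 9/16 = 1461.9375
  colorless: 2599 × 7/16 = 1137.0625
χ² = Σ (O − E)² / E
  colored: (1579 − 1461.9375)² / 1461.9375 = 9.3736
  colorless: (1020 − 1137.0625)² / 1137.0625 = 12.0518
χ² = 9.3736 + 12.0518 = 21.4254 ≈ 21.425
Degrees of freedom = 2 − 1 = 1; critical value at α = 0.05 is 3.841.
Since 21.425 > 3.841, we reject the null hypothesis — the data do not fit the 9:7 ratio.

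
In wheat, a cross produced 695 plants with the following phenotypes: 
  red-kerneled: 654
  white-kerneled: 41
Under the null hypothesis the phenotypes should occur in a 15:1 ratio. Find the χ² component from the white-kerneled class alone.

0.137

Under the 15:1 hypothesis (Σ ratio = 16, N = 695):
  red-kerneled: 695 × 15/16 = 651.5625
  white-kerneled: 695 × 1/16 = 43.4375
Contribution of white-kerneled: (41 − 43.4375)² / 43.4375 = 0.1368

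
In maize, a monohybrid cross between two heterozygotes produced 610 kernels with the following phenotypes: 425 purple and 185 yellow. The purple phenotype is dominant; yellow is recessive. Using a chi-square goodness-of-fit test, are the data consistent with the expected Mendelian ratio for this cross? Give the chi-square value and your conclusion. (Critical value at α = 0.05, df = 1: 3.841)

9.235; not consistent

For a monohybrid cross between heterozygotes with complete dominance, the expected phenotypic ratio is 3:1.
Total ratio parts = 4. Expected numbers out of 610:
  purple: 610 × 3/4 = 457.5
  yellow: 610 × 1/4 = 152.5
χ² = Σ (O − E)² / E
  purple: (425 − 457.5)² / 457.5 = 2.3087
  yellow: (185 − 152.5)² / 152.5 = 6.9262
χ² = 2.3087 + 6.9262 = 9.2349 ≈ 9.235
Degrees of freedom = 2 − 1 = 1; critical value at α = 0.05 is 3.841.
Since 9.235 > 3.841, we reject the null hypothesis — the data do not fit the 3:1 ratio.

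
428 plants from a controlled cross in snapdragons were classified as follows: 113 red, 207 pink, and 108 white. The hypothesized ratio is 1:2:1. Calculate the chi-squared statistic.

0.575

Total ratio parts = 4. Expected numbers out of 428:
  red: 428 × 1/4 = 107
  pink: 428 × 2/4 = 214
  white: 428 × 1/4 = 107
χ² = Σ (O − E)² / E
  red: (113 − 107)² / 107 = 0.3364
  pink: (207 − 214)² / 214 = 0.2290
  white: (108 − 107)² / 107 = 0.0093
χ² = 0.3364 + 0.2290 + 0.0093 = 0.5747 ≈ 0.575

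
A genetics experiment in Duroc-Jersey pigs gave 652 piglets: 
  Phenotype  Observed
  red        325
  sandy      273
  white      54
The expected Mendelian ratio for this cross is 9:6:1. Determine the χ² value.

Total ratio parts = 16. Expected numbers out of 652:
  red: 652 × 9/16 = 366.75
  sandy: 652 × 6/16 = 244.5
  white: 652 × 1/16 = 40.75
χ² = Σ (O − E)² / E
  red: (325 − 366.75)² / 366.75 = 4.7527
  sandy: (273 − 244.5)² / 244.5 = 3.3221
  white: (54 − 40.75)² / 40.75 = 4.3083
χ² = 4.7527 + 3.3221 + 4.3083 = 12.3831 ≈ 12.383

12.383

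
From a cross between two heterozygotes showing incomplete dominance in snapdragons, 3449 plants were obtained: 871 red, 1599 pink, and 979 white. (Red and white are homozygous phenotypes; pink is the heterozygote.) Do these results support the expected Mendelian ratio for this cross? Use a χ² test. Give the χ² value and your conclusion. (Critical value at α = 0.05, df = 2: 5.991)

25.030; not consistent

With incomplete dominance, a heterozygote × heterozygote cross gives a 1:2:1 phenotypic ratio.
Total ratio parts = 4. Expected numbers out of 3449:
  red: 3449 × 1/4 = 862.25
  pink: 3449 × 2/4 = 1724.5
  white: 3449 × 1/4 = 862.25
χ² = Σ (O − E)² / E
  red: (871 − 862.25)² / 862.25 = 0.0888
  pink: (1599 − 1724.5)² / 1724.5 = 9.1332
  white: (979 − 862.25)² / 862.25 = 15.8081
χ² = 0.0888 + 9.1332 + 15.8081 = 25.0301 ≈ 25.030
Degrees of freedom = 3 − 1 = 2; critical value at α = 0.05 is 5.991.
Since 25.030 > 5.991, we reject the null hypothesis — the data do not fit the 1:2:1 ratio.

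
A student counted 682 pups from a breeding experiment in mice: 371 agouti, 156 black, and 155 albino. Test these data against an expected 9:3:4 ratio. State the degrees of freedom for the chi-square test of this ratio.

2

A goodness-of-fit test with 3 phenotype classes has df = 3 − 1 = 2.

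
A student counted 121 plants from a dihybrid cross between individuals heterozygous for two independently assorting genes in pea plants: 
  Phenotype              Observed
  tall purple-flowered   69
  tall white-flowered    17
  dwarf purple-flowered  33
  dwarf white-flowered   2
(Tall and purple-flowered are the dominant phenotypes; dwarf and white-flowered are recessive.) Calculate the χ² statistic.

A dihybrid F₂ with independent assortment and complete dominance at both loci gives a 9:3:3:1 phenotypic ratio.
Total ratio parts = 16. Expected numbers out of 121:
  tall purple-flowered: 121 × 9/16 = 68.0625
  tall white-flowered: 121 × 3/16 = 22.6875
  dwarf purple-flowered: 121 × 3/16 = 22.6875
  dwarf white-flowered: 121 × 1/16 = 7.5625
χ² = Σ (O − E)² / E
  tall purple-flowered: (69 − 68.0625)² / 68.0625 = 0.0129
  tall white-flowered: (17 − 22.6875)² / 22.6875 = 1.4258
  dwarf purple-flowered: (33 − 22.6875)² / 22.6875 = 4.6875
  dwarf white-flowered: (2 − 7.5625)² / 7.5625 = 4.0914
χ² = 0.0129 + 1.4258 + 4.6875 + 4.0914 = 10.2176 ≈ 10.218

10.218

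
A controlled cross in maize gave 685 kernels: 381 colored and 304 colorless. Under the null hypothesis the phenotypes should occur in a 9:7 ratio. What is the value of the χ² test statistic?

0.110

Expected counts for N = 685 under a 9:7 ratio (total parts = 16):
  colored: 685 × 9/16 = 385.3125
  colorless: 685 × 7/16 = 299.6875
χ² = Σ (O − E)² / E
  colored: (381 − 385.3125)² / 385.3125 = 0.0483
  colorless: (304 − 299.6875)² / 299.6875 = 0.0621
χ² = 0.0483 + 0.0621 = 0.1104 ≈ 0.110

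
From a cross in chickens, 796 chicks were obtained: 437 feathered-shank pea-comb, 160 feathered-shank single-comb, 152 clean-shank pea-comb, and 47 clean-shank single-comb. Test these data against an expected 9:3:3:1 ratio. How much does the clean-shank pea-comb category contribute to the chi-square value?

The 9:3:3:1 ratio has 16 parts, so with N = 796 the expected counts are:
  feathered-shank pea-comb: 796 × 9/16 = 447.75
  feathered-shank single-comb: 796 × 3/16 = 149.25
  clean-shank pea-comb: 796 × 3/16 = 149.25
  clean-shank single-comb: 796 × 1/16 = 49.75
Contribution of clean-shank pea-comb: (152 − 149.25)² / 149.25 = 0.0507

0.051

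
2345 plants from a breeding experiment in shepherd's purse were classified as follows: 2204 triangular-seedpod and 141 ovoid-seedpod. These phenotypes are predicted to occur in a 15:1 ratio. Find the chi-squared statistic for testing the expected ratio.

0.225

The 15:1 ratio has 16 parts, so with N = 2345 the expected counts are:
  triangular-seedpod: 2345 × 15/16 = 2198.4375
  ovoid-seedpod: 2345 × 1/16 = 146.5625
χ² = Σ (O − E)² / E
  triangular-seedpod: (2204 − 2198.4375)² / 2198.4375 = 0.0141
  ovoid-seedpod: (141 − 146.5625)² / 146.5625 = 0.2111
χ² = 0.0141 + 0.2111 = 0.2252 ≈ 0.225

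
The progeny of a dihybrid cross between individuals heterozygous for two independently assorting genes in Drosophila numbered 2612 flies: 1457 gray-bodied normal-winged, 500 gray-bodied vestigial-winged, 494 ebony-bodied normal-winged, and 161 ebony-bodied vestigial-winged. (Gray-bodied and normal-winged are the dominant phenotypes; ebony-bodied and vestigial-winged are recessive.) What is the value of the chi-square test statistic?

A dihybrid F₂ with independent assortment and complete dominance at both loci gives a 9:3:3:1 phenotypic ratio.
Total ratio parts = 16. Expected numbers out of 2612:
  gray-bodied normal-winged: 2612 × 9/16 = 1469.25
  gray-bodied vestigial-winged: 2612 × 3/16 = 489.75
  ebony-bodied normal-winged: 2612 × 3/16 = 489.75
  ebony-bodied vestigial-winged: 2612 × 1/16 = 163.25
χ² = Σ (O − E)² / E
  gray-bodied normal-winged: (1457 − 1469.25)² / 1469.25 = 0.1021
  gray-bodied vestigial-winged: (500 − 489.75)² / 489.75 = 0.2145
  ebony-bodied normal-winged: (494 − 489.75)² / 489.75 = 0.0369
  ebony-bodied vestigial-winged: (161 − 163.25)² / 163.25 = 0.0310
χ² = 0.1021 + 0.2145 + 0.0369 + 0.0310 = 0.3845 ≈ 0.385

0.385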